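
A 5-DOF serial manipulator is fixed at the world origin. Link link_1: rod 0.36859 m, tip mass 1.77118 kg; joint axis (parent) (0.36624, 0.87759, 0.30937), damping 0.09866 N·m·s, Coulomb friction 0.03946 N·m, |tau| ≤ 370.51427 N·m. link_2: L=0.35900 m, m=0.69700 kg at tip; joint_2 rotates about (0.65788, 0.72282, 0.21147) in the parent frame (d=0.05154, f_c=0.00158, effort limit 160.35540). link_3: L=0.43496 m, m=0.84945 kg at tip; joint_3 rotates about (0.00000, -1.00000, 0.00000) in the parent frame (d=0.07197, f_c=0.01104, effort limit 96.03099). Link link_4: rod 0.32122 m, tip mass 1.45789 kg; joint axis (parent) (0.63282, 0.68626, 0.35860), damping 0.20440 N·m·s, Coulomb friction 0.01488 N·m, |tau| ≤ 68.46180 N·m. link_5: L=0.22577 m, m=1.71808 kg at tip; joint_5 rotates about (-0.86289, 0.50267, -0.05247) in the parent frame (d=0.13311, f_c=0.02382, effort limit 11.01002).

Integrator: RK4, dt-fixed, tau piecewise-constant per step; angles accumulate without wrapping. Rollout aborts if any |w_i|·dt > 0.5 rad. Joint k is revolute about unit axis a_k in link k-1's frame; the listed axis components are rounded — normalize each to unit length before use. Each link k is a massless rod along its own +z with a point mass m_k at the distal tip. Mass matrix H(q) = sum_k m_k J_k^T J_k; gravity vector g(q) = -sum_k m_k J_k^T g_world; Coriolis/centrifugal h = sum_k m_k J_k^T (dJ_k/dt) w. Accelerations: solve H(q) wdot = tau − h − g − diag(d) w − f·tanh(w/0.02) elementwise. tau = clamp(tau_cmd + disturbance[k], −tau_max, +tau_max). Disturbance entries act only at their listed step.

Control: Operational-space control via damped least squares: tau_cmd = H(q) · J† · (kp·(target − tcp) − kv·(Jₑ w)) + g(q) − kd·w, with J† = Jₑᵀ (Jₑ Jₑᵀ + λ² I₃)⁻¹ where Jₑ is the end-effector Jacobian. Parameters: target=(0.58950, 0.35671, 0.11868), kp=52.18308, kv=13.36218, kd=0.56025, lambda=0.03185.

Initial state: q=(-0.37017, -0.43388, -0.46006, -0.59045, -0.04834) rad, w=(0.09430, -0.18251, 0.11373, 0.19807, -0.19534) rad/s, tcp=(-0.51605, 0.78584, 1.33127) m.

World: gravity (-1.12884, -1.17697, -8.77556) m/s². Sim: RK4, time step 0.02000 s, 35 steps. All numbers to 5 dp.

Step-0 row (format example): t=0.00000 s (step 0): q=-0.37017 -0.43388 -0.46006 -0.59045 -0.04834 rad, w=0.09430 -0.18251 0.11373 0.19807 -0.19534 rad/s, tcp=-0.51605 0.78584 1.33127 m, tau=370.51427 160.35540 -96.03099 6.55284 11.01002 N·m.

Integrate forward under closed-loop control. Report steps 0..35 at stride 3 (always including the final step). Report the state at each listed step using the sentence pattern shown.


t=0.06000 s (step 3): q=0.26856 -0.84457 0.02806 -0.51386 0.34728 rad, w=14.61898 -9.37934 7.11377 -2.22837 3.08140 rad/s, tcp=-0.45394 0.72582 1.24898 m, tau=37.06801 11.16444 -58.56412 -9.00106 10.74688 N·m.
t=0.12000 s (step 6): q=1.03881 -1.29442 0.21220 -0.89259 0.38846 rad, w=11.24956 -5.63604 0.76169 -8.48107 0.04164 rad/s, tcp=-0.27999 0.57084 1.04243 m, tau=-44.97347 -6.12217 -25.92043 8.47643 4.12890 N·m.
t=0.18000 s (step 9): q=1.61210 -1.51759 0.24057 -1.40733 0.38254 rad, w=7.89289 -1.97377 0.62586 -8.15901 -0.44151 rad/s, tcp=-0.07746 0.46102 0.84341 m, tau=-54.94346 -20.66233 -6.78490 15.71128 1.22083 N·m.
t=0.24000 s (step 12): q=1.99896 -1.56047 0.30784 -1.83488 0.32950 rad, w=5.10689 0.33441 1.58246 -6.01759 -1.34727 rad/s, tcp=0.10108 0.39904 0.67966 m, tau=-50.43271 -29.50664 1.74341 17.55102 0.92022 N·m.
t=0.30000 s (step 15): q=2.24322 -1.50346 0.41984 -2.12958 0.23726 rad, w=3.15254 1.41084 2.03352 -3.89217 -1.61772 rad/s, tcp=0.24271 0.37085 0.55030 m, tau=-44.45152 -32.39995 4.71203 17.40699 0.94363 N·m.
t=0.36000 s (step 18): q=2.39362 -1.40771 0.54183 -2.31429 0.14902 rad, w=1.96173 1.69341 1.97600 -2.37378 -1.28187 rad/s, tcp=0.34960 0.36232 0.44948 m, tau=-38.69379 -30.99938 4.88615 16.34167 0.88251 N·m.
t=0.42000 s (step 21): q=2.49013 -1.30805 0.65309 -2.42538 0.08484 rad, w=1.32025 1.59426 1.71673 -1.40095 -0.87381 rad/s, tcp=0.42730 0.36264 0.37107 m, tau=-33.93886 -27.74458 3.95394 14.83587 0.93558 N·m.
t=0.48000 s (step 24): q=2.55849 -1.21870 0.74688 -2.48907 0.04171 rad, w=0.99203 1.37793 1.40961 -0.76310 -0.58500 rad/s, tcp=0.48206 0.36559 0.30994 m, tau=-30.62004 -24.74046 3.00594 13.35360 1.07542 N·m.
t=0.54000 s (step 27): q=2.61226 -1.14269 0.82248 -2.52101 0.01258 rad, w=0.81553 1.15872 1.11555 -0.32777 -0.40052 rad/s, tcp=0.51978 0.36847 0.26232 m, tau=-28.61330 -22.72720 2.38056 12.14329 1.20405 N·m.
t=0.60000 s (step 30): q=2.65770 -1.07920 0.88141 -2.53132 -0.00765 rad, w=0.70617 0.96102 0.85546 -0.03516 -0.28272 rad/s, tcp=0.54532 0.37036 0.22541 m, tau=-27.46821 -21.57815 2.04796 11.23489 1.27902 N·m.
t=0.66000 s (step 33): q=2.69759 -1.02707 0.92593 -2.52762 -0.02217 rad, w=0.62643 0.77880 0.63502 0.14335 -0.20636 rad/s, tcp=0.56240 0.37117 0.19697 m, tau=-26.76167 -20.94723 1.90220 10.57668 1.30176 N·m.
t=0.70000 s (step 35): q=2.72174 -0.99823 0.94879 -2.52036 -0.02966 rad, w=0.58170 0.66486 0.51104 0.21515 -0.16953 rad/s, tcp=0.57044 0.37119 0.18183 m.


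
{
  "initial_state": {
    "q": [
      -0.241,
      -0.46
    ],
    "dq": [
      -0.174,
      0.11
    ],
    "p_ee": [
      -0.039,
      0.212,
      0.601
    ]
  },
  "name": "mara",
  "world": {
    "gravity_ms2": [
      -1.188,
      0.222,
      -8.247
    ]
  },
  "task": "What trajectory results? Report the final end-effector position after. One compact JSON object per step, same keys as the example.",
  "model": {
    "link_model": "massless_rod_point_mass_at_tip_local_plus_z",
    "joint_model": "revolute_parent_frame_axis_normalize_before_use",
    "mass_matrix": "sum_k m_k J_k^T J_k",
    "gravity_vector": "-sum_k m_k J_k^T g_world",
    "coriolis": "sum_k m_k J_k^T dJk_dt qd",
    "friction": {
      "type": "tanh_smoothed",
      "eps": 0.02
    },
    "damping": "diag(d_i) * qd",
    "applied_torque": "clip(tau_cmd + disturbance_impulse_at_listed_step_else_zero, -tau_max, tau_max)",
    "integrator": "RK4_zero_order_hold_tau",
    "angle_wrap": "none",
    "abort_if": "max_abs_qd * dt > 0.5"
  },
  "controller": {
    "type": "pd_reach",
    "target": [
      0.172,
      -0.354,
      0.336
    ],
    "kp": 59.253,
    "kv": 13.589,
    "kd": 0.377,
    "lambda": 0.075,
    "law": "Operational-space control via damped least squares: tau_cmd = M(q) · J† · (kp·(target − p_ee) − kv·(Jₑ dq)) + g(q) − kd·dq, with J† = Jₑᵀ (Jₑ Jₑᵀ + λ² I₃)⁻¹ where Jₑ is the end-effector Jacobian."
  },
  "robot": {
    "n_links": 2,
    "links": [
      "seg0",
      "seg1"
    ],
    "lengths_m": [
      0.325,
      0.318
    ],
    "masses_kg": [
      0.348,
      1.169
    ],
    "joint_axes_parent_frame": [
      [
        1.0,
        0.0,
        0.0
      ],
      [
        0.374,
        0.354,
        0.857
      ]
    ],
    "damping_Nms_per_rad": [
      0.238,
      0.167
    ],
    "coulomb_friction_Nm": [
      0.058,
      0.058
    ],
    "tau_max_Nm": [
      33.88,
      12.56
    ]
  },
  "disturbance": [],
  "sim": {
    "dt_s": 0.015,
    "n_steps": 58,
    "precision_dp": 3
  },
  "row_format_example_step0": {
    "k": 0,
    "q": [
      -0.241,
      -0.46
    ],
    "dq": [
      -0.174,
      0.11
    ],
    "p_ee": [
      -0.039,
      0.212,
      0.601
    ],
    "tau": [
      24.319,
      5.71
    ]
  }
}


{"k":1,"q":[-0.239,-0.459],"dq":[0.468,0.099],"p_ee":[-0.039,0.211,0.601],"tau":[19.661,4.728]}
{"k":2,"q":[-0.228,-0.456],"dq":[0.927,0.278],"p_ee":[-0.039,0.204,0.604],"tau":[15.868,3.853]}
{"k":3,"q":[-0.212,-0.451],"dq":[1.287,0.404],"p_ee":[-0.039,0.193,0.607],"tau":[12.761,3.15]}
{"k":4,"q":[-0.19,-0.444],"dq":[1.559,0.525],"p_ee":[-0.038,0.179,0.612],"tau":[10.2,2.57]}
{"k":5,"q":[-0.165,-0.435],"dq":[1.762,0.63],"p_ee":[-0.038,0.163,0.617],"tau":[8.074,2.092]}
{"k":6,"q":[-0.138,-0.425],"dq":[1.909,0.723],"p_ee":[-0.037,0.144,0.622],"tau":[6.295,1.695]}
{"k":7,"q":[-0.108,-0.414],"dq":[2.013,0.805],"p_ee":[-0.037,0.124,0.626],"tau":[4.794,1.366]}
{"k":8,"q":[-0.078,-0.401],"dq":[2.08,0.877],"p_ee":[-0.036,0.103,0.63],"tau":[3.515,1.09]}
{"k":9,"q":[-0.046,-0.387],"dq":[2.119,0.939],"p_ee":[-0.035,0.082,0.634],"tau":[2.418,0.858]}
{"k":10,"q":[-0.014,-0.373],"dq":[2.134,0.995],"p_ee":[-0.034,0.059,0.636],"tau":[1.469,0.661]}
{"k":11,"q":[0.018,-0.357],"dq":[2.13,1.044],"p_ee":[-0.033,0.037,0.638],"tau":[0.642,0.495]}
{"k":12,"q":[0.049,-0.341],"dq":[2.111,1.088],"p_ee":[-0.032,0.014,0.64],"tau":[-0.084,0.352]}
{"k":13,"q":[0.081,-0.325],"dq":[2.079,1.128],"p_ee":[-0.031,-0.009,0.64],"tau":[-0.723,0.231]}
{"k":14,"q":[0.112,-0.308],"dq":[2.038,1.163],"p_ee":[-0.029,-0.031,0.64],"tau":[-1.288,0.127]}
{"k":15,"q":[0.142,-0.29],"dq":[1.988,1.196],"p_ee":[-0.028,-0.053,0.638],"tau":[-1.79,0.037]}
{"k":16,"q":[0.171,-0.272],"dq":[1.931,1.226],"p_ee":[-0.026,-0.074,0.637],"tau":[-2.235,-0.039]}
{"k":17,"q":[0.2,-0.253],"dq":[1.87,1.253],"p_ee":[-0.025,-0.095,0.634],"tau":[-2.632,-0.104]}
{"k":18,"q":[0.227,-0.234],"dq":[1.805,1.278],"p_ee":[-0.023,-0.115,0.631],"tau":[-2.985,-0.159]}
{"k":19,"q":[0.254,-0.215],"dq":[1.737,1.301],"p_ee":[-0.022,-0.134,0.627],"tau":[-3.299,-0.206]}
{"k":20,"q":[0.279,-0.195],"dq":[1.667,1.323],"p_ee":[-0.02,-0.153,0.623],"tau":[-3.577,-0.245]}
{"k":21,"q":[0.304,-0.175],"dq":[1.597,1.343],"p_ee":[-0.018,-0.171,0.619],"tau":[-3.823,-0.277]}
{"k":22,"q":[0.327,-0.155],"dq":[1.525,1.361],"p_ee":[-0.016,-0.188,0.614],"tau":[-4.041,-0.304]}
{"k":23,"q":[0.349,-0.134],"dq":[1.454,1.378],"p_ee":[-0.014,-0.204,0.609],"tau":[-4.232,-0.325]}
{"k":24,"q":[0.371,-0.113],"dq":[1.384,1.394],"p_ee":[-0.012,-0.22,0.604],"tau":[-4.4,-0.342]}
{"k":25,"q":[0.391,-0.092],"dq":[1.314,1.408],"p_ee":[-0.01,-0.234,0.598],"tau":[-4.547,-0.355]}
{"k":26,"q":[0.41,-0.071],"dq":[1.246,1.422],"p_ee":[-0.008,-0.248,0.593],"tau":[-4.674,-0.364]}
{"k":27,"q":[0.428,-0.05],"dq":[1.18,1.434],"p_ee":[-0.005,-0.262,0.587],"tau":[-4.783,-0.37]}
{"k":28,"q":[0.446,-0.028],"dq":[1.115,1.444],"p_ee":[-0.003,-0.274,0.582],"tau":[-4.877,-0.373]}
{"k":29,"q":[0.462,-0.006],"dq":[1.052,1.454],"p_ee":[-0.001,-0.286,0.576],"tau":[-4.957,-0.375]}
{"k":30,"q":[0.477,0.016],"dq":[0.992,1.462],"p_ee":[0.002,-0.297,0.57],"tau":[-5.024,-0.374]}
{"k":31,"q":[0.492,0.038],"dq":[0.934,1.47],"p_ee":[0.004,-0.307,0.565],"tau":[-5.08,-0.372]}
{"k":32,"q":[0.505,0.06],"dq":[0.879,1.476],"p_ee":[0.007,-0.317,0.559],"tau":[-5.126,-0.368]}
{"k":33,"q":[0.518,0.082],"dq":[0.825,1.48],"p_ee":[0.01,-0.326,0.554],"tau":[-5.163,-0.363]}
{"k":34,"q":[0.53,0.104],"dq":[0.775,1.484],"p_ee":[0.012,-0.335,0.548],"tau":[-5.192,-0.357]}
{"k":35,"q":[0.541,0.127],"dq":[0.727,1.486],"p_ee":[0.015,-0.343,0.543],"tau":[-5.215,-0.351]}
{"k":36,"q":[0.552,0.149],"dq":[0.681,1.487],"p_ee":[0.018,-0.351,0.538],"tau":[-5.231,-0.344]}
{"k":37,"q":[0.562,0.171],"dq":[0.638,1.487],"p_ee":[0.021,-0.358,0.533],"tau":[-5.242,-0.337]}
{"k":38,"q":[0.571,0.193],"dq":[0.597,1.486],"p_ee":[0.024,-0.364,0.528],"tau":[-5.249,-0.329]}
{"k":39,"q":[0.58,0.216],"dq":[0.558,1.484],"p_ee":[0.026,-0.37,0.524],"tau":[-5.251,-0.322]}
{"k":40,"q":[0.588,0.238],"dq":[0.522,1.48],"p_ee":[0.029,-0.376,0.519],"tau":[-5.25,-0.314]}
{"k":41,"q":[0.595,0.26],"dq":[0.488,1.475],"p_ee":[0.032,-0.382,0.515],"tau":[-5.246,-0.306]}
{"k":42,"q":[0.602,0.282],"dq":[0.456,1.47],"p_ee":[0.035,-0.387,0.511],"tau":[-5.24,-0.298]}
{"k":43,"q":[0.609,0.304],"dq":[0.426,1.463],"p_ee":[0.038,-0.391,0.506],"tau":[-5.232,-0.29]}
{"k":44,"q":[0.615,0.326],"dq":[0.398,1.455],"p_ee":[0.041,-0.395,0.502],"tau":[-5.222,-0.283]}
{"k":45,"q":[0.621,0.348],"dq":[0.372,1.446],"p_ee":[0.044,-0.399,0.499],"tau":[-5.21,-0.275]}
{"k":46,"q":[0.626,0.37],"dq":[0.348,1.436],"p_ee":[0.048,-0.403,0.495],"tau":[-5.197,-0.268]}
{"k":47,"q":[0.631,0.391],"dq":[0.325,1.426],"p_ee":[0.051,-0.406,0.491],"tau":[-5.183,-0.261]}
{"k":48,"q":[0.636,0.412],"dq":[0.304,1.414],"p_ee":[0.054,-0.41,0.488],"tau":[-5.168,-0.254]}
{"k":49,"q":[0.64,0.433],"dq":[0.284,1.402],"p_ee":[0.057,-0.412,0.485],"tau":[-5.153,-0.247]}
{"k":50,"q":[0.644,0.454],"dq":[0.266,1.389],"p_ee":[0.06,-0.415,0.482],"tau":[-5.137,-0.24]}
{"k":51,"q":[0.648,0.475],"dq":[0.249,1.375],"p_ee":[0.063,-0.418,0.479],"tau":[-5.121,-0.234]}
{"k":52,"q":[0.652,0.496],"dq":[0.233,1.36],"p_ee":[0.066,-0.42,0.476],"tau":[-5.104,-0.227]}
{"k":53,"q":[0.655,0.516],"dq":[0.219,1.345],"p_ee":[0.069,-0.422,0.473],"tau":[-5.087,-0.221]}
{"k":54,"q":[0.659,0.536],"dq":[0.206,1.329],"p_ee":[0.072,-0.424,0.47],"tau":[-5.071,-0.215]}
{"k":55,"q":[0.662,0.556],"dq":[0.193,1.313],"p_ee":[0.075,-0.425,0.468],"tau":[-5.054,-0.209]}
{"k":56,"q":[0.664,0.575],"dq":[0.182,1.297],"p_ee":[0.078,-0.427,0.465],"tau":[-5.037,-0.203]}
{"k":57,"q":[0.667,0.595],"dq":[0.171,1.279],"p_ee":[0.081,-0.428,0.463],"tau":[-5.021,-0.197]}
{"k":58,"q":[0.669,0.614],"dq":[0.162,1.262],"p_ee":[0.083,-0.429,0.461]}
{"summary": "final p_ee position (m): 0.083 -0.429 0.461"}


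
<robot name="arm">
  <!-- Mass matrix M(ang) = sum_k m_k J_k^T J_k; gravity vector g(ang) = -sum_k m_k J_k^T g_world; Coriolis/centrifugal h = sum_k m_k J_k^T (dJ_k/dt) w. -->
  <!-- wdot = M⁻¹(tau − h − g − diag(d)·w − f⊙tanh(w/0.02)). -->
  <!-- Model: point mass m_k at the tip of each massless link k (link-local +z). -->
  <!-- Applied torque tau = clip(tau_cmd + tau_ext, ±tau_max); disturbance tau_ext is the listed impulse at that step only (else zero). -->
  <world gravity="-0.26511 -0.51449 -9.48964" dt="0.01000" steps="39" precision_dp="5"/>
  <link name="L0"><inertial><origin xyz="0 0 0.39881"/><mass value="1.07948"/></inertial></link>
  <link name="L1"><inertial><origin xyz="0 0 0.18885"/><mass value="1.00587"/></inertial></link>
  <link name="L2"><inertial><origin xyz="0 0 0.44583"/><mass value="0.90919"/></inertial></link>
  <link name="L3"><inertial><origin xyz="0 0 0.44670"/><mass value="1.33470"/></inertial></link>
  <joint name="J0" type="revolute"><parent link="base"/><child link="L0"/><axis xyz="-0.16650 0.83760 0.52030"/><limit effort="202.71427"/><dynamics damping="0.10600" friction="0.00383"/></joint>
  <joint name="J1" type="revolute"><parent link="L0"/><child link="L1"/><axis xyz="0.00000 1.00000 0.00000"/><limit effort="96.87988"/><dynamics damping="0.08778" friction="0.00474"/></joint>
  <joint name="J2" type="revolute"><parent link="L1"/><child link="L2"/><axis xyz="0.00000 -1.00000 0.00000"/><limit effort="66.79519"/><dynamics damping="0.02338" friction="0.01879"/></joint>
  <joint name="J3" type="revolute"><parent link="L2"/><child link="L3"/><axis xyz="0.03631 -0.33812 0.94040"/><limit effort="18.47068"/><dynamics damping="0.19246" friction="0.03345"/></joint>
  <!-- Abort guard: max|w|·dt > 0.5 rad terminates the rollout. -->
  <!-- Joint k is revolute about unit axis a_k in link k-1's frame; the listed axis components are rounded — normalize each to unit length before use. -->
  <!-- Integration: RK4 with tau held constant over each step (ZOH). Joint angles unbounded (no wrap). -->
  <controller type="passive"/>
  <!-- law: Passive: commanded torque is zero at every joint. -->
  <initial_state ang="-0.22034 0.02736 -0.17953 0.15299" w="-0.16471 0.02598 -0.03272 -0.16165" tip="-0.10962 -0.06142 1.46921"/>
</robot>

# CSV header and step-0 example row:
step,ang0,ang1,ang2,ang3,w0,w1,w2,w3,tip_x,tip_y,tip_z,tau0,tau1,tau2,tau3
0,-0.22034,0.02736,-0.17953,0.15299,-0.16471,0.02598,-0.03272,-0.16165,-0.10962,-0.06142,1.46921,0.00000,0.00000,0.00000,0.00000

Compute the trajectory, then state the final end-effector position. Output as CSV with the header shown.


step,ang0,ang1,ang2,ang3,w0,w1,w2,w3,tip_x,tip_y,tip_z,tau0,tau1,tau2,tau3
1,-0.22218,0.02691,-0.18123,0.15292,-0.20700,-0.10072,-0.28577,0.09657,-0.11091,-0.06188,1.46901,0.00000,0.00000,0.00000,0.00000
2,-0.22450,0.02546,-0.18508,0.15449,-0.25766,-0.18763,-0.48102,0.20807,-0.11222,-0.06255,1.46871,0.00000,0.00000,0.00000,0.00000
3,-0.22734,0.02319,-0.19081,0.15696,-0.31047,-0.26604,-0.66339,0.28068,-0.11354,-0.06343,1.46833,0.00000,0.00000,0.00000,0.00000
4,-0.23072,0.02015,-0.19833,0.16003,-0.36435,-0.34222,-0.84130,0.32984,-0.11485,-0.06451,1.46786,0.00000,0.00000,0.00000,0.00000
5,-0.23463,0.01633,-0.20764,0.16351,-0.41861,-0.42051,-1.02049,0.36511,-0.11615,-0.06578,1.46728,0.00000,0.00000,0.00000,0.00000
6,-0.23909,0.01172,-0.21876,0.16730,-0.47277,-0.50399,-1.20496,0.39230,-0.11744,-0.06726,1.46659,0.00000,0.00000,0.00000,0.00000
7,-0.24409,0.00623,-0.23176,0.17134,-0.52652,-0.59488,-1.39748,0.41487,-0.11871,-0.06893,1.46578,0.00000,0.00000,0.00000,0.00000
8,-0.24962,-0.00021,-0.24674,0.17559,-0.57967,-0.69476,-1.59996,0.43468,-0.11996,-0.07081,1.46483,0.00000,0.00000,0.00000,0.00000
9,-0.25568,-0.00770,-0.26380,0.18003,-0.63207,-0.80466,-1.81360,0.45258,-0.12118,-0.07288,1.46371,0.00000,0.00000,0.00000,0.00000
10,-0.26226,-0.01634,-0.28305,0.18464,-0.68369,-0.92514,-2.03895,0.46867,-0.12238,-0.07515,1.46240,0.00000,0.00000,0.00000,0.00000
11,-0.26935,-0.02624,-0.30462,0.18940,-0.73452,-1.05623,-2.27593,0.48255,-0.12354,-0.07763,1.46089,0.00000,0.00000,0.00000,0.00000
12,-0.27694,-0.03750,-0.32861,0.19428,-0.78467,-1.19745,-2.52382,0.49339,-0.12466,-0.08030,1.45913,0.00000,0.00000,0.00000,0.00000
13,-0.28504,-0.05022,-0.35513,0.19925,-0.83427,-1.34779,-2.78128,0.50005,-0.12573,-0.08318,1.45708,0.00000,0.00000,0.00000,0.00000
14,-0.29363,-0.06448,-0.38426,0.20426,-0.88356,-1.50571,-3.04633,0.50119,-0.12676,-0.08625,1.45472,0.00000,0.00000,0.00000,0.00000
15,-0.30271,-0.08035,-0.41607,0.20925,-0.93284,-1.66918,-3.31644,0.49538,-0.12773,-0.08952,1.45200,0.00000,0.00000,0.00000,0.00000
16,-0.31229,-0.09787,-0.45060,0.21414,-0.98246,-1.83580,-3.58867,0.48121,-0.12865,-0.09299,1.44886,0.00000,0.00000,0.00000,0.00000
17,-0.32236,-0.11707,-0.48784,0.21884,-1.03283,-2.00293,-3.85986,0.45745,-0.12951,-0.09666,1.44527,0.00000,0.00000,0.00000,0.00000
18,-0.33295,-0.13792,-0.52778,0.22326,-1.08437,-2.16788,-4.12680,0.42317,-0.13031,-0.10052,1.44117,0.00000,0.00000,0.00000,0.00000
19,-0.34405,-0.16041,-0.57035,0.22727,-1.13750,-2.32806,-4.38651,0.37786,-0.13105,-0.10457,1.43651,0.00000,0.00000,0.00000,0.00000
20,-0.35570,-0.18446,-0.61548,0.23078,-1.19261,-2.48121,-4.63637,0.32148,-0.13174,-0.10882,1.43123,0.00000,0.00000,0.00000,0.00000
21,-0.36791,-0.21000,-0.66304,0.23367,-1.25006,-2.62544,-4.87431,0.25447,-0.13238,-0.11326,1.42530,0.00000,0.00000,0.00000,0.00000
22,-0.38071,-0.23694,-0.71292,0.23583,-1.31014,-2.75937,-5.09882,0.17771,-0.13298,-0.11790,1.41866,0.00000,0.00000,0.00000,0.00000
23,-0.39413,-0.26515,-0.76497,0.23719,-1.37313,-2.88211,-5.30903,0.09243,-0.13353,-0.12273,1.41127,0.00000,0.00000,0.00000,0.00000
24,-0.40819,-0.29454,-0.81905,0.23766,-1.43869,-2.99465,-5.50688,0.00946,-0.13406,-0.12776,1.40308,0.00000,0.00000,0.00000,0.00000
25,-0.42290,-0.32503,-0.87509,0.23751,-1.50485,-3.10265,-5.70177,-0.02900,-0.13457,-0.13300,1.39406,0.00000,0.00000,0.00000,0.00000
26,-0.43829,-0.35655,-0.93304,0.23710,-1.57390,-3.20005,-5.88491,-0.05610,-0.13510,-0.13846,1.38416,0.00000,0.00000,0.00000,0.00000
27,-0.45440,-0.38898,-0.99273,0.23631,-1.64788,-3.28242,-6.04919,-0.10494,-0.13565,-0.14415,1.37336,0.00000,0.00000,0.00000,0.00000
28,-0.47127,-0.42216,-1.05397,0.23495,-1.72670,-3.35127,-6.19690,-0.17019,-0.13623,-0.15006,1.36163,0.00000,0.00000,0.00000,0.00000
29,-0.48895,-0.45596,-1.11662,0.23287,-1.81030,-3.40802,-6.33025,-0.24620,-0.13684,-0.15621,1.34894,0.00000,0.00000,0.00000,0.00000
30,-0.50749,-0.49028,-1.18053,0.23000,-1.89871,-3.45371,-6.45101,-0.32867,-0.13751,-0.16259,1.33528,0.00000,0.00000,0.00000,0.00000
31,-0.52694,-0.52500,-1.24560,0.22629,-1.99209,-3.48909,-6.56056,-0.41440,-0.13823,-0.16920,1.32063,0.00000,0.00000,0.00000,0.00000
32,-0.54735,-0.56003,-1.31171,0.22171,-2.09066,-3.51459,-6.65998,-0.50097,-0.13903,-0.17607,1.30497,0.00000,0.00000,0.00000,0.00000
33,-0.56877,-0.59526,-1.37877,0.21627,-2.19475,-3.53037,-6.75007,-0.58646,-0.13992,-0.18318,1.28829,0.00000,0.00000,0.00000,0.00000
34,-0.59126,-0.63061,-1.44668,0.20999,-2.30474,-3.53627,-6.83133,-0.66936,-0.14090,-0.19055,1.27057,0.00000,0.00000,0.00000,0.00000
35,-0.61489,-0.66595,-1.51537,0.20290,-2.42109,-3.53181,-6.90400,-0.74836,-0.14199,-0.19818,1.25181,0.00000,0.00000,0.00000,0.00000
36,-0.63971,-0.70120,-1.58474,0.19504,-2.54436,-3.51615,-6.96805,-0.82226,-0.14321,-0.20608,1.23201,0.00000,0.00000,0.00000,0.00000
37,-0.66580,-0.73624,-1.65470,0.18647,-2.67512,-3.48801,-7.02310,-0.88991,-0.14456,-0.21426,1.21114,0.00000,0.00000,0.00000,0.00000
38,-0.69324,-0.77092,-1.72516,0.17727,-2.81405,-3.44564,-7.06842,-0.95003,-0.14606,-0.22272,1.18921,0.00000,0.00000,0.00000,0.00000
39,-0.72211,-0.80509,-1.79603,0.16750,-2.96185,-3.38675,-7.10289,-1.00116,-0.14772,-0.23146,1.16621,,,,
# final tip position (m): -0.14772 -0.23146 1.16621


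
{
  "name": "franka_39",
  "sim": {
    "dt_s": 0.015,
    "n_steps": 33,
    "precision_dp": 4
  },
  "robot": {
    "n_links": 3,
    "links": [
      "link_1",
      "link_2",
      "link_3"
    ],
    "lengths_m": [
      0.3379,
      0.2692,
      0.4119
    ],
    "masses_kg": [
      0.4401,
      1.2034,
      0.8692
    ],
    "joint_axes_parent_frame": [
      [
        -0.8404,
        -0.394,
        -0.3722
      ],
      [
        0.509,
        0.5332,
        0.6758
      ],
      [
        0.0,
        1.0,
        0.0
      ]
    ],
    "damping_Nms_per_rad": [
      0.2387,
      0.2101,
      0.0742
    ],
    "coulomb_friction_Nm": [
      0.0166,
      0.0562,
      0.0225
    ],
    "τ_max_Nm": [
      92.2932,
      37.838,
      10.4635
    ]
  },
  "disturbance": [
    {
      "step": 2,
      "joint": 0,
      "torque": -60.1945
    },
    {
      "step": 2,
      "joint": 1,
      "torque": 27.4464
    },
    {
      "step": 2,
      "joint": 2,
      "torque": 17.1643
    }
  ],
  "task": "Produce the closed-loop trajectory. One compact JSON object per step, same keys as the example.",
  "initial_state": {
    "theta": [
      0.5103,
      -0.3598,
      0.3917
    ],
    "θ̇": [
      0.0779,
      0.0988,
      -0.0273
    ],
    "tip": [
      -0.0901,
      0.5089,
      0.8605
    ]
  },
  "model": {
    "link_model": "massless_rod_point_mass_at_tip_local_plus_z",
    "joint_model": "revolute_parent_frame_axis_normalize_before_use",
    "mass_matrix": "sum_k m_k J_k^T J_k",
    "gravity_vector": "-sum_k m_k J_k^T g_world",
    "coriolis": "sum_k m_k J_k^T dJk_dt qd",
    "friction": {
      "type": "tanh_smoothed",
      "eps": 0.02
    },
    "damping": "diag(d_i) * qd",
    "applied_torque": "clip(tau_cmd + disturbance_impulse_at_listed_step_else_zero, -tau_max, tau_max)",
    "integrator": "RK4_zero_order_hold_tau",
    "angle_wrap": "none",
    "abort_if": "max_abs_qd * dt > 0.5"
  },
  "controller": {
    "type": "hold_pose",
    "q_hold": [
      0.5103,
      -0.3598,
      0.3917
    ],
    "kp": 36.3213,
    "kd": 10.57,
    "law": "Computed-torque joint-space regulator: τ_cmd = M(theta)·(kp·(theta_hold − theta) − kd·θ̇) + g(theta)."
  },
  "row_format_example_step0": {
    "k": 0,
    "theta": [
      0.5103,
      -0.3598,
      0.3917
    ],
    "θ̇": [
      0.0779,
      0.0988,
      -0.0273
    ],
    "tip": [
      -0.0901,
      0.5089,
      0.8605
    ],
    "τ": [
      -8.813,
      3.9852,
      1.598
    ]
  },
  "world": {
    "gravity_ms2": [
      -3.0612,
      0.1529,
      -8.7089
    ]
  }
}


{"k":1,"theta":[0.5111,-0.3593,0.3917],"\u03b8\u0307":[0.0446,0.0179,0.0045],"tip":[-0.0901,0.5093,0.8602],"\u03c4":[-8.7553,3.9702,1.5901]}
{"k":2,"theta":[0.5116,-0.3595,0.3919],"\u03b8\u0307":[0.0362,0.0135,0.003],"tip":[-0.0902,0.5097,0.86],"\u03c4":[-68.8981,31.3979,10.4635]}
{"k":3,"theta":[0.523,-0.3047,0.3664],"\u03b8\u0307":[1.3125,6.6982,-3.1963],"tip":[-0.0897,0.5064,0.8644],"\u03c4":[1.1923,-0.4173,0.1342]}
{"k":4,"theta":[0.5352,-0.2314,0.3299],"\u03b8\u0307":[0.399,3.3709,-1.7567],"tip":[-0.089,0.4992,0.8716],"\u03c4":[0.258,0.1686,0.3133]}
{"k":5,"theta":[0.5376,-0.1948,0.3102],"\u03b8\u0307":[-0.0271,1.657,-0.9343],"tip":[-0.0883,0.4927,0.8767],"\u03c4":[-0.6186,0.6231,0.444]}
{"k":6,"theta":[0.5357,-0.1772,0.2999],"\u03b8\u0307":[-0.2081,0.7632,-0.4778],"tip":[-0.0878,0.4873,0.8805],"\u03c4":[-1.4421,1.0028,0.5522]}
{"k":7,"theta":[0.532,-0.1697,0.2948],"\u03b8\u0307":[-0.2719,0.2782,-0.2179],"tip":[-0.0873,0.4828,0.8833],"\u03c4":[-2.2046,1.3323,0.6477]}
{"k":8,"theta":[0.5279,-0.1676,0.2927],"\u03b8\u0307":[-0.2737,0.0227,-0.0734],"tip":[-0.0869,0.4792,0.8855],"\u03c4":[-2.9051,1.6224,0.7342]}
{"k":9,"theta":[0.524,-0.1681,0.2922],"\u03b8\u0307":[-0.2245,-0.0414,-0.0276],"tip":[-0.0865,0.4764,0.887],"\u03c4":[-3.5442,1.8742,0.8146]}
{"k":10,"theta":[0.5211,-0.1686,0.2918],"\u03b8\u0307":[-0.1595,-0.0279,-0.0214],"tip":[-0.0863,0.4744,0.8882],"\u03c4":[-4.1228,2.0949,0.8864]}
{"k":11,"theta":[0.5192,-0.169,0.2915],"\u03b8\u0307":[-0.1067,-0.0262,-0.0114],"tip":[-0.0862,0.473,0.8889],"\u03c4":[-4.6457,2.2958,0.9521]}
{"k":12,"theta":[0.5179,-0.1694,0.2914],"\u03b8\u0307":[-0.0616,-0.0251,-0.0036],"tip":[-0.0861,0.4722,0.8894],"\u03c4":[-5.1175,2.4777,1.0128]}
{"k":13,"theta":[0.5173,-0.1697,0.2914],"\u03b8\u0307":[-0.0234,-0.0246,0.0022],"tip":[-0.0861,0.4718,0.8896],"\u03c4":[-5.5421,2.6421,1.069]}
{"k":14,"theta":[0.5172,-0.1701,0.2914],"\u03b8\u0307":[0.0075,-0.0278,0.008],"tip":[-0.0861,0.4718,0.8896],"\u03c4":[-5.9218,2.7903,1.1209]}
{"k":15,"theta":[0.5175,-0.1706,0.2916],"\u03b8\u0307":[0.0327,-0.0314,0.0122],"tip":[-0.0862,0.4722,0.8894],"\u03c4":[-6.2595,2.9231,1.1688]}
{"k":16,"theta":[0.5181,-0.171,0.2918],"\u03b8\u0307":[0.0538,-0.0333,0.0146],"tip":[-0.0864,0.4728,0.889],"\u03c4":[-6.5609,3.0419,1.2126]}
{"k":17,"theta":[0.519,-0.1715,0.292],"\u03b8\u0307":[0.0712,-0.0345,0.0162],"tip":[-0.0866,0.4737,0.8885],"\u03c4":[-6.8297,3.1481,1.2523]}
{"k":18,"theta":[0.5202,-0.1721,0.2923],"\u03b8\u0307":[0.0852,-0.0354,0.0172],"tip":[-0.0868,0.4747,0.8879],"\u03c4":[-7.0689,3.2428,1.2883]}
{"k":19,"theta":[0.5216,-0.1726,0.2925],"\u03b8\u0307":[0.0962,-0.0362,0.0179],"tip":[-0.0871,0.4759,0.8872],"\u03c4":[-7.2811,3.327,1.3206]}
{"k":20,"theta":[0.5231,-0.1732,0.2928],"\u03b8\u0307":[0.1045,-0.0367,0.0183],"tip":[-0.0874,0.4772,0.8865],"\u03c4":[-7.4688,3.4016,1.3496]}
{"k":21,"theta":[0.5247,-0.1737,0.2931],"\u03b8\u0307":[0.1107,-0.0371,0.0186],"tip":[-0.0877,0.4786,0.8857],"\u03c4":[-7.6343,3.4676,1.3756]}
{"k":22,"theta":[0.5264,-0.1743,0.2934],"\u03b8\u0307":[0.1149,-0.0374,0.0187],"tip":[-0.088,0.48,0.8849],"\u03c4":[-7.7798,3.5256,1.3987]}
{"k":23,"theta":[0.5281,-0.1748,0.2937],"\u03b8\u0307":[0.1174,-0.0375,0.0187],"tip":[-0.0883,0.4815,0.884],"\u03c4":[-7.907,3.5765,1.4192]}
{"k":24,"theta":[0.5299,-0.1754,0.2939],"\u03b8\u0307":[0.1185,-0.0374,0.0187],"tip":[-0.0886,0.483,0.8831],"\u03c4":[-8.0179,3.6209,1.4373]}
{"k":25,"theta":[0.5317,-0.176,0.2942],"\u03b8\u0307":[0.1184,-0.0372,0.0186],"tip":[-0.0889,0.4845,0.8823],"\u03c4":[-8.1142,3.6595,1.4532]}
{"k":26,"theta":[0.5334,-0.1765,0.2945],"\u03b8\u0307":[0.1174,-0.0368,0.0185],"tip":[-0.0893,0.486,0.8814],"\u03c4":[-8.1972,3.6928,1.4671]}
{"k":27,"theta":[0.5352,-0.1771,0.2948],"\u03b8\u0307":[0.1154,-0.0364,0.0183],"tip":[-0.0896,0.4875,0.8805],"\u03c4":[-8.2683,3.7215,1.4791]}
{"k":28,"theta":[0.5369,-0.1776,0.295],"\u03b8\u0307":[0.1128,-0.0359,0.0182],"tip":[-0.0899,0.489,0.8797],"\u03c4":[-8.329,3.7459,1.4896]}
{"k":29,"theta":[0.5386,-0.1781,0.2953],"\u03b8\u0307":[0.1097,-0.0353,0.018],"tip":[-0.0902,0.4904,0.8788],"\u03c4":[-8.3802,3.7665,1.4985]}
{"k":30,"theta":[0.5402,-0.1787,0.2956],"\u03b8\u0307":[0.1061,-0.0347,0.0179],"tip":[-0.0905,0.4918,0.878],"\u03c4":[-8.4231,3.7838,1.5061]}
{"k":31,"theta":[0.5417,-0.1792,0.2959],"\u03b8\u0307":[0.1021,-0.034,0.0178],"tip":[-0.0908,0.4931,0.8772],"\u03c4":[-8.4585,3.7982,1.5125]}
{"k":32,"theta":[0.5432,-0.1797,0.2961],"\u03b8\u0307":[0.0979,-0.0333,0.0177],"tip":[-0.091,0.4944,0.8764],"\u03c4":[-8.4875,3.8099,1.5178]}
{"k":33,"theta":[0.5447,-0.1802,0.2964],"\u03b8\u0307":[0.0935,-0.0326,0.0176],"tip":[-0.0913,0.4956,0.8757]}


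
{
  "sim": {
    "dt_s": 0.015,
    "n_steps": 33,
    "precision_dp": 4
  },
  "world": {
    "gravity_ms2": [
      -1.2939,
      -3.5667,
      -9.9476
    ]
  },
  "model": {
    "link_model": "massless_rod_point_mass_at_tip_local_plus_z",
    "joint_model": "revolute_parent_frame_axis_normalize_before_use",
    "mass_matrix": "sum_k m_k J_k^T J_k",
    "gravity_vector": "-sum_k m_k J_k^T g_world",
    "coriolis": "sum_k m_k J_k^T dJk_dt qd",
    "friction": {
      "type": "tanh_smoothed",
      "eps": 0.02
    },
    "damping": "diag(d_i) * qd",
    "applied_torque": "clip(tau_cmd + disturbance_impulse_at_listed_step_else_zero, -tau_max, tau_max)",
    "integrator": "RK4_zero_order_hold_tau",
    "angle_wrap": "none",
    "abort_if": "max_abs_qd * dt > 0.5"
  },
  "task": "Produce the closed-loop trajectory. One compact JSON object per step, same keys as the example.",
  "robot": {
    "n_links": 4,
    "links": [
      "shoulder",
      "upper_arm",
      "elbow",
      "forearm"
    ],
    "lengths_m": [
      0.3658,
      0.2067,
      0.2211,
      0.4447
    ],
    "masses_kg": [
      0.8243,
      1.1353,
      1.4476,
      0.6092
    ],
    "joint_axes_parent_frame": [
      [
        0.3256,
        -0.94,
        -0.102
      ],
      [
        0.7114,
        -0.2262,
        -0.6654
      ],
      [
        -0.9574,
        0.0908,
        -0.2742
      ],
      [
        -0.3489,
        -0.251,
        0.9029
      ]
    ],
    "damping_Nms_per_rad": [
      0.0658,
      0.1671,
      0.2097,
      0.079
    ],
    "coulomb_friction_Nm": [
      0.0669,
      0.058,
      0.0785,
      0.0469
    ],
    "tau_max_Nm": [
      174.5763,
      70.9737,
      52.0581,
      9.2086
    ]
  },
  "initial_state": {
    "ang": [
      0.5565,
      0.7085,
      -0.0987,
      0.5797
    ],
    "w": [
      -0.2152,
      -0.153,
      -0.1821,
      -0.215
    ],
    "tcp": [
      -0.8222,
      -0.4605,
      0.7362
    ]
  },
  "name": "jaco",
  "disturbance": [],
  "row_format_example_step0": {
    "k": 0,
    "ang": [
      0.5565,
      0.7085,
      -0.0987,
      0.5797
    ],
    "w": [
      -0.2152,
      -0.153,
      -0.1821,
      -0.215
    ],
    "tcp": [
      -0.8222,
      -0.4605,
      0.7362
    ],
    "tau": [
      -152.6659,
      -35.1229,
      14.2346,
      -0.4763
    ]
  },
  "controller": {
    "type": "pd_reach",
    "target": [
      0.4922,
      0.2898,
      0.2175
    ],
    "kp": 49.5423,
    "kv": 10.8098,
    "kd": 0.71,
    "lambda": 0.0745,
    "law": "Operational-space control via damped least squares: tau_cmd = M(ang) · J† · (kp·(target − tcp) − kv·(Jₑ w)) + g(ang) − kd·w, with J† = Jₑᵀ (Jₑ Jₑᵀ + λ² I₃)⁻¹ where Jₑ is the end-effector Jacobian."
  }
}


{"k":1,"ang":[0.5341,0.7335,-0.1074,0.6198],"w":[-2.7706,3.4297,-1.0066,5.3227],"tcp":[-0.815,-0.4594,0.7385],"tau":[-140.2095,-35.7492,14.0116,-4.1316]}
{"k":2,"ang":[0.479,0.7961,-0.1323,0.7027],"w":[-4.5995,4.9471,-2.3395,5.4879],"tcp":[-0.7975,-0.4587,0.7409],"tau":[-126.6676,-34.7974,14.2797,-3.298]}
{"k":3,"ang":[0.3988,0.8725,-0.1814,0.7781],"w":[-6.1125,5.2731,-4.1939,4.3028],"tcp":[-0.7686,-0.461,0.7439],"tau":[-112.1462,-32.022,14.0679,-1.5401]}
{"k":4,"ang":[0.298,0.948,-0.2593,0.8328],"w":[-7.3267,4.7643,-6.1513,2.8158],"tcp":[-0.7294,-0.4639,0.7462],"tau":[-95.2033,-27.0047,12.8904,0.2151]}
{"k":5,"ang":[0.1816,1.0114,-0.3642,0.8682],"w":[-8.166,3.6588,-7.7703,1.9171],"tcp":[-0.681,-0.4644,0.7469],"tau":[-75.9574,-20.2739,10.8863,1.2422]}
{"k":6,"ang":[0.0553,1.0574,-0.4878,0.8949],"w":[-8.6672,2.4799,-8.6334,1.7716],"tcp":[-0.6249,-0.4597,0.7465],"tau":[-55.595,-12.8956,8.204,1.4726]}
{"k":7,"ang":[-0.0767,1.0878,-0.6182,0.9214],"w":[-8.9369,1.581,-8.6952,1.8921],"tcp":[-0.5622,-0.4491,0.7457],"tau":[-36.4273,-5.9159,5.2188,1.3943]}
{"k":8,"ang":[-0.2116,1.1066,-0.7453,0.9503],"w":[-9.0484,0.9388,-8.2153,2.0773],"tcp":[-0.4946,-0.4333,0.7455],"tau":[-20.2327,0.0416,2.4151,1.2398]}
{"k":9,"ang":[-0.3473,1.1172,-0.8628,0.9822],"w":[-9.0536,0.4751,-7.4336,2.2733],"tcp":[-0.4234,-0.4134,0.7459],"tau":[-7.3175,4.8506,0.0026,1.0855]}
{"k":10,"ang":[-0.4825,1.1217,-0.9673,1.0171],"w":[-8.9865,0.1395,-6.5056,2.441],"tcp":[-0.3499,-0.3905,0.7468],"tau":[2.7842,8.6526,-2.0145,0.9727]}
{"k":11,"ang":[-0.6164,1.122,-1.0575,1.0543],"w":[-8.8679,-0.0923,-5.5244,2.5434],"tcp":[-0.2751,-0.3655,0.7477],"tau":[10.7167,11.6573,-3.7043,0.9273]}
{"k":12,"ang":[-0.7481,1.1195,-1.1331,1.0926],"w":[-8.7078,-0.2378,-4.5495,2.5745],"tcp":[-0.1998,-0.339,0.7479],"tau":[17.0644,14.0578,-5.1355,0.9455]}
{"k":13,"ang":[-0.8772,1.1151,-1.1943,1.1314],"w":[-8.5038,-0.3293,-3.623,2.588],"tcp":[-0.1245,-0.3115,0.7467],"tau":[22.2913,16.0271,-6.351,0.9821]}
{"k":14,"ang":[-1.0029,1.1098,-1.2421,1.1698],"w":[-8.2656,-0.3533,-2.7633,2.5044],"tcp":[-0.0497,-0.2833,0.7434],"tau":[26.716,17.6847,-7.4051,1.0922]}
{"k":15,"ang":[-1.1248,1.1046,-1.2777,1.2068],"w":[-7.9913,-0.3321,-1.9898,2.3877],"tcp":[0.0242,-0.2545,0.7373],"tau":[30.5571,19.0992,-8.3124,1.2189]}
{"k":16,"ang":[-1.2423,1.0999,-1.3023,1.2417],"w":[-7.6867,-0.2669,-1.3108,2.2161],"tcp":[0.0966,-0.2254,0.7279],"tau":[33.9278,20.3139,-9.0957,1.3752]}
{"k":17,"ang":[-1.3551,1.0965,-1.3176,1.2739],"w":[-7.3538,-0.1746,-0.7325,2.029],"tcp":[0.1668,-0.196,0.7146],"tau":[36.8833,21.3446,-9.7602,1.5274]}
{"k":18,"ang":[-1.4626,1.0946,-1.3249,1.3032],"w":[-6.9984,-0.0623,-0.2552,1.8262],"tcp":[0.2342,-0.1667,0.6974],"tau":[39.4259,22.194,-10.3134,1.6747]}
{"k":19,"ang":[-1.5648,1.0944,-1.3257,1.3295],"w":[-6.6233,0.05,0.1213,1.649],"tcp":[0.298,-0.1376,0.6763],"tau":[41.5442,22.8626,-10.7457,1.7859]}
{"k":20,"ang":[-1.6612,1.0959,-1.3218,1.3533],"w":[-6.2367,0.1562,0.3972,1.4822],"tcp":[0.3576,-0.109,0.6514],"tau":[43.2079,23.3516,-11.0399,1.8755]}
{"k":21,"ang":[-1.7518,1.099,-1.3142,1.3744],"w":[-5.8496,0.2669,0.5913,1.3007],"tcp":[0.4123,-0.0812,0.6234],"tau":[44.398,23.6404,-11.2328,1.9603]}
{"k":22,"ang":[-1.8366,1.1036,-1.3044,1.3931],"w":[-5.4649,0.3662,0.7126,1.1606],"tcp":[0.4618,-0.0545,0.5929],"tau":[45.132,23.7293,-11.3125,1.9976]}
{"k":23,"ang":[-1.9157,1.1098,-1.2932,1.4096],"w":[-5.0907,0.4591,0.7709,1.0291],"tcp":[0.5059,-0.0291,0.5605],"tau":[45.4233,23.6309,-11.2861,2.0145]}
{"k":24,"ang":[-1.9893,1.1173,-1.2815,1.4244],"w":[-4.7302,0.5405,0.7769,0.925],"tcp":[0.5443,-0.0051,0.5272],"tau":[45.3144,23.3609,-11.1541,1.9979]}
{"k":25,"ang":[-2.0577,1.1259,-1.2701,1.4377],"w":[-4.3875,0.6127,0.7404,0.8339],"tcp":[0.5773,0.0173,0.4937],"tau":[44.8513,22.942,-10.9262,1.9609]}
{"k":26,"ang":[-2.121,1.1355,-1.2594,1.4496],"w":[-4.0644,0.6747,0.6715,0.7602],"tcp":[0.6051,0.0382,0.4606],"tau":[44.0914,22.3986,-10.6117,1.9016]}
{"k":27,"ang":[-2.1797,1.146,-1.25,1.4606],"w":[-3.762,0.728,0.5789,0.697],"tcp":[0.6279,0.0575,0.4285],"tau":[43.0918,21.7565,-10.2242,1.8274]}
{"k":28,"ang":[-2.234,1.1573,-1.2421,1.4707],"w":[-3.4802,0.7725,0.4706,0.6444],"tcp":[0.6462,0.0753,0.3979],"tau":[41.9091,21.0407,-9.7772,1.74]}
{"k":29,"ang":[-2.2842,1.1692,-1.2359,1.48],"w":[-3.2184,0.8093,0.3533,0.5987],"tcp":[0.6605,0.0916,0.3692],"tau":[40.5949,20.2744,-9.2851,1.644]}
{"k":30,"ang":[-2.3307,1.1815,-1.2315,1.4886],"w":[-2.9753,0.8386,0.233,0.559],"tcp":[0.671,0.1065,0.3426],"tau":[39.1952,19.4778,-8.7615,1.542]}
{"k":31,"ang":[-2.3736,1.1943,-1.2289,1.4967],"w":[-2.7496,0.8612,0.1141,0.5234],"tcp":[0.6784,0.1202,0.3182],"tau":[37.7487,18.6686,-8.2192,1.4367]}
{"k":32,"ang":[-2.4133,1.2073,-1.2281,1.5043],"w":[-2.5395,0.8774,0.0014,0.4924],"tcp":[0.683,0.1326,0.2961],"tau":[36.2879,17.8606,-7.6719,1.3294]}
{"k":33,"ang":[-2.4499,1.2205,-1.2288,1.5115],"w":[-2.3425,0.8889,-0.0947,0.4735],"tcp":[0.6852,0.1441,0.2762]}


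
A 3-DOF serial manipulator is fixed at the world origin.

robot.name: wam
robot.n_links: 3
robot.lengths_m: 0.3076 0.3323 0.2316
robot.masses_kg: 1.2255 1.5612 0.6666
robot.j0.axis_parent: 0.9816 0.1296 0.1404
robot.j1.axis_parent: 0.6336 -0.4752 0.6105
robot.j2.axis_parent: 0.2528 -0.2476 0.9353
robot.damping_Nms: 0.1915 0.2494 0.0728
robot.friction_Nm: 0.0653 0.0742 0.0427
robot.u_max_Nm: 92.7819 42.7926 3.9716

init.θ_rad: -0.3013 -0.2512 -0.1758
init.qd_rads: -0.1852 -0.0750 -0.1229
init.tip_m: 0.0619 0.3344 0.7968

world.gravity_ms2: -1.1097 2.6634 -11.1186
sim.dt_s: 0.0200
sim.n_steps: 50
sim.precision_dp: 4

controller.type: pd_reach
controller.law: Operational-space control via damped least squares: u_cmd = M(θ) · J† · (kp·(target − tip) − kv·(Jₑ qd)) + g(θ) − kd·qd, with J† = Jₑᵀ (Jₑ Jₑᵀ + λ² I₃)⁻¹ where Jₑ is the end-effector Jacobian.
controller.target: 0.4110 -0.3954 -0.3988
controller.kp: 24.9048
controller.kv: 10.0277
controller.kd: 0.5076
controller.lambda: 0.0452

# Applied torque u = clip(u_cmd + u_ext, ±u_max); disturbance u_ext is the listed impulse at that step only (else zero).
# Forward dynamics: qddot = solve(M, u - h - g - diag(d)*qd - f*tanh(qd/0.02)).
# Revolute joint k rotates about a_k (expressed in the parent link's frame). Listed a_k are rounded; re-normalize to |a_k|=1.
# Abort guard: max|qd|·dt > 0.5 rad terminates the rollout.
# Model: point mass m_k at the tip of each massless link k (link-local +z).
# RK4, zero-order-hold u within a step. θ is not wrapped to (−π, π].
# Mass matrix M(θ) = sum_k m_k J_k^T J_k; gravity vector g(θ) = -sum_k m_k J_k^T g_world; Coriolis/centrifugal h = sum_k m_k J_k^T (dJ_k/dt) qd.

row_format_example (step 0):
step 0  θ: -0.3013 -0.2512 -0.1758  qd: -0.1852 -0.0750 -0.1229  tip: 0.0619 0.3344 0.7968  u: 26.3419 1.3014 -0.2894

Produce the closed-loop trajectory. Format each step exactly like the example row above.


step 1  θ: -0.3009 -0.2595 -0.1777  qd: 0.2149 -0.7159 -0.3019  tip: 0.0648 0.3361 0.7954  u: 23.3169 1.9051 -0.1166
step 2  θ: -0.2936 -0.2790 -0.1793  qd: 0.5155 -1.1986 -0.1395  tip: 0.0719 0.3351 0.7945  u: 20.8823 2.1536 -0.1582
step 3  θ: -0.2811 -0.3058 -0.1867  qd: 0.7323 -1.4872 -0.5524  tip: 0.0822 0.3319 0.7936  u: 18.9620 2.3195 0.0812
step 4  θ: -0.2646 -0.3393 -0.1870  qd: 0.9126 -1.8159 0.1874  tip: 0.0946 0.3267 0.7927  u: 17.3143 2.2285 -0.2958
step 5  θ: -0.2454 -0.3746 -0.2088  qd: 1.0092 -1.7733 -1.9246  tip: 0.1094 0.3201 0.7914  u: 16.0817 2.5104 0.8181
step 6  θ: -0.2232 -0.4193 -0.1781  qd: 1.1988 -2.5736 4.0244  tip: 0.1239 0.3118 0.7904  u: 14.6965 1.6299 -2.3064
step 7  θ: -0.2018 -0.4494 -0.3027  qd: 0.9505 -0.7539 -13.7892  tip: 0.1449 0.3028 0.7866  u: 13.4921 4.0110 3.9716
step 8  θ: -0.1760 -0.5057 -0.2061  qd: 1.5018 -4.3264 18.9176  tip: 0.1589 0.2929 0.7853  u: 13.4093 -0.3649 -3.9716
step 9  θ: -0.1519 -0.5499 -0.2387  qd: 0.9928 -0.6821 -17.1687  tip: 0.1782 0.2828 0.7811  u: 12.9213 4.6890 3.9716
step 10  θ: -0.1260 -0.6050 -0.1932  qd: 1.5014 -4.2681 16.8867  tip: 0.1958 0.2722 0.7770  u: 12.9635 -0.0380 -3.9716
step 11  θ: -0.1014 -0.6499 -0.2558  qd: 1.0178 -0.7898 -18.2367  tip: 0.2175 0.2611 0.7700  u: 11.1880 5.0012 3.9716
step 12  θ: -0.0751 -0.7061 -0.2314  qd: 1.5288 -4.2791 15.8640  tip: 0.2370 0.2497 0.7633  u: 12.8050 0.2916 -3.9716
step 13  θ: -0.0502 -0.7529 -0.3056  qd: 1.0252 -0.9580 -18.5207  tip: 0.2599 0.2372 0.7536  u: 8.8921 5.2239 3.9716
step 14  θ: -0.0236 -0.8106 -0.2926  qd: 1.5584 -4.2909 15.1228  tip: 0.2804 0.2249 0.7441  u: 12.6606 0.6736 -3.9716
step 15  θ: 0.0017 -0.8601 -0.3692  qd: 1.0254 -1.1697 -18.3169  tip: 0.3037 0.2110 0.7316  u: 6.3526 5.4276 3.9716
step 16  θ: 0.0286 -0.9196 -0.3625  qd: 1.5837 -4.2870 14.4821  tip: 0.3245 0.1978 0.7193  u: 12.3703 1.1074 -3.9716
step 17  θ: 0.0538 -0.9715 -0.4409  qd: 1.0111 -1.3835 -18.0797  tip: 0.3475 0.1825 0.7039  u: 3.6930 5.6906 3.9716
step 18  θ: 0.0807 -1.0322 -0.4426  qd: 1.5938 -4.2358 13.6568  tip: 0.3682 0.1683 0.6886  u: 11.8913 1.6299 -3.9716
step 19  θ: 0.1057 -1.0862 -0.5232  qd: 0.9794 -1.6039 -17.7453  tip: 0.3904 0.1518 0.6702  u: 0.9482 5.9831 3.9716
step 20  θ: 0.1321 -1.1477 -0.5345  qd: 1.5814 -4.1385 12.6749  tip: 0.4104 0.1367 0.6519  u: 11.1781 2.2208 -3.9716
step 21  θ: 0.1565 -1.2036 -0.6165  qd: 0.9270 -1.8368 -17.2442  tip: 0.4310 0.1191 0.6308  u: -1.7891 6.2725 3.9716
step 22  θ: 0.1818 -1.2656 -0.6373  qd: 1.5344 -4.0077 11.6021  tip: 0.4495 0.1034 0.6097  u: 10.2026 2.8491 -3.9716
step 23  θ: 0.2049 -1.3231 -0.7191  qd: 0.8485 -2.0860 -16.5202  tip: 0.4679 0.0851 0.5863  u: -4.3816 6.5284 3.9716
step 24  θ: 0.2285 -1.3857 -0.7472  qd: 1.4353 -3.8697 10.5503  tip: 0.4843 0.0690 0.5628  u: 8.9751 3.4740 -3.9716
step 25  θ: 0.2495 -1.4452 -0.8258  qd: 0.7352 -2.3506 -15.5434  tip: 0.4999 0.0506 0.5376  u: -6.6813 6.7291 3.9716
step 26  θ: 0.2701 -1.5087 -0.8572  qd: 1.2603 -3.7640 9.6717  tip: 0.5138 0.0346 0.5123  u: 7.5531 4.0492 -3.9716
step 27  θ: 0.2877 -1.5705 -0.9283  qd: 0.5715 -2.6258 -14.3074  tip: 0.5263 0.0168 0.4860  u: -8.5759 6.8679 3.9716
step 28  θ: 0.3039 -1.6360 -0.9569  qd: 0.9757 -3.7382 9.1367  tip: 0.5372 0.0017 0.4596  u: 6.0096 4.5302 -3.9716
step 29  θ: 0.3162 -1.7009 -1.0146  qd: 0.3315 -2.9057 -12.8138  tip: 0.5465 -0.0149 0.4328  u: -10.0273 6.9540 3.9716
step 30  θ: 0.3256 -1.7697 -1.0322  qd: 0.5289 -3.8459 9.1279  tip: 0.5545 -0.0286 0.4057  u: 4.3450 4.8817 -3.9716
step 31  θ: 0.3299 -1.8390 -1.0692  qd: -0.0270 -3.1854 -11.0541  tip: 0.5605 -0.0435 0.3790  u: -11.0093 6.9915 3.9716
step 32  θ: 0.3288 -1.9131 -1.0646  qd: -0.1534 -4.1462 9.9232  tip: 0.5653 -0.0555 0.3519  u: 2.3447 5.0861 -3.9716
step 33  θ: 0.3210 -1.9885 -1.0718  qd: -0.5596 -3.4498 -9.1434  tip: 0.5680 -0.0687 0.3259  u: -10.9388 6.8616 3.9716
step 34  θ: 0.3049 -2.0702 -1.0327  qd: -1.1287 -4.6737 11.8038  tip: 0.5693 -0.0796 0.2997  u: -0.3261 5.1446 -3.9716
step 35  θ: 0.2801 -2.1530 -0.9996  qd: -1.2763 -3.6343 -7.2769  tip: 0.5682 -0.0921 0.2759  u: -6.0520 5.6881 3.7130
step 36  θ: 0.2486 -2.2409 -0.9202  qd: -1.9162 -5.0997 14.1283  tip: 0.5656 -0.1040 0.2530  u: -1.3247 4.4500 -3.9716
step 37  θ: 0.2159 -2.3233 -0.8628  qd: -1.2936 -3.1704 -7.3802  tip: 0.5608 -0.1187 0.2343  u: 3.3724 2.8814 3.8138
step 38  θ: 0.1892 -2.4039 -0.7621  qd: -1.3310 -4.7691 15.9635  tip: 0.5556 -0.1328 0.2167  u: 0.3744 2.6800 -3.9716
step 39  θ: 0.1800 -2.4666 -0.7299  qd: 0.3498 -1.6714 -11.1175  tip: 0.5499 -0.1500 0.2027  u: 5.6547 1.4575 3.9716
step 40  θ: 0.1823 -2.5260 -0.6626  qd: 0.0256 -3.9935 15.5137  tip: 0.5449 -0.1654 0.1875  u: -0.6650 2.0148 -3.9716
step 41  θ: 0.2032 -2.5684 -0.6742  qd: 1.9055 -0.5666 -14.1459  tip: 0.5403 -0.1831 0.1731  u: 2.9667 1.9216 3.9716
step 42  θ: 0.2294 -2.6133 -0.6311  qd: 0.9427 -3.5372 15.2963  tip: 0.5365 -0.1975 0.1560  u: -3.3876 2.4157 -3.9716
step 43  θ: 0.2680 -2.6459 -0.6632  qd: 2.7186 -0.1056 -15.4534  tip: 0.5326 -0.2138 0.1389  u: -0.2424 2.8984 3.9716
step 44  θ: 0.3058 -2.6851 -0.6258  qd: 1.3309 -3.3787 15.5810  tip: 0.5293 -0.2261 0.1191  u: -6.0883 3.0777 -3.9716
step 45  θ: 0.3515 -2.7145 -0.6626  qd: 3.0115 0.0274 -15.9197  tip: 0.5255 -0.2402 0.0995  u: -2.9036 3.8386 3.9716
step 46  θ: 0.3927 -2.7524 -0.6220  qd: 1.4006 -3.3492 16.0857  tip: 0.5219 -0.2500 0.0780  u: -8.3283 3.6361 -3.9716
step 47  θ: 0.4392 -2.7811 -0.6581  qd: 3.0231 0.0497 -16.1524  tip: 0.5178 -0.2617 0.0570  u: -4.9592 4.5988 3.9716
step 48  θ: 0.4797 -2.8186 -0.6134  qd: 1.3236 -3.3273 16.5377  tip: 0.5137 -0.2690 0.0350  u: -10.1088 3.9740 -3.9716
step 49  θ: 0.5244 -2.8468 -0.6502  qd: 2.9028 0.0609 -16.4057  tip: 0.5089 -0.2784 0.0139  u: -6.5044 5.1496 3.9716
step 50  θ: 0.5623 -2.8836 -0.6036  qd: 1.1915 -3.2681 16.8206  tip: 0.5043 -0.2835 -0.0077
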